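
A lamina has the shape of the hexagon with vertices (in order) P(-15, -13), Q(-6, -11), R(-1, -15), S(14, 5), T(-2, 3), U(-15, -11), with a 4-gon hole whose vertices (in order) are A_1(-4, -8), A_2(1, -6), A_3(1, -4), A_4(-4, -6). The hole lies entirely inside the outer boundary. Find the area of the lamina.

250

Outer boundary:
Apply Gauss's area formula: 2A = Σ (x_i·y_{i+1} − x_{i+1}·y_i), indices taken mod 6.
Σ = (87) + (79) + (205) + (52) + (67) + (30) = 520
Area = |Σ|/2 = 260.
Hole:
Apply the surveyor's formula: 2A = Σ (x_i·y_{i+1} − x_{i+1}·y_i), indices taken mod 4.
Σ = (32) + (2) + (-22) + (8) = 20
Area = |Σ|/2 = 10.
Net area = 260 − 10 = 250.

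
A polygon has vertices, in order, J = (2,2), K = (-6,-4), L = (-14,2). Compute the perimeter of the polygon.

36

|JK| = √((-8)² + (-6)²) = √100 = 10
|KL| = √((-8)² + (6)²) = √100 = 10
|LJ| = √((16)² + (0)²) = √256 = 16
Perimeter = 10 + 10 + 16 = 36.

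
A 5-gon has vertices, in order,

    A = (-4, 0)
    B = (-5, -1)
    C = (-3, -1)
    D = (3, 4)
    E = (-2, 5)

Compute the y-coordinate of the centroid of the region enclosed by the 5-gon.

Apply the surveyor's formula. First the cross-terms c_i = x_i·y_{i+1} − x_{i+1}·y_i:
  4, 2, -9, 23, 20  ⇒  2A = 40, A = 20.
Then Σ (y_i + y_{i+1})·c_i = 272, so ȳ = 272 / (6·20) = 34/15.

34/15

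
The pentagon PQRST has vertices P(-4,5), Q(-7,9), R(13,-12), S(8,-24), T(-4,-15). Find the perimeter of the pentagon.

|PQ| = √((-3)² + (4)²) = √25 = 5
|QR| = √((20)² + (-21)²) = √841 = 29
|RS| = √((-5)² + (-12)²) = √169 = 13
|ST| = √((-12)² + (9)²) = √225 = 15
|TP| = √((0)² + (20)²) = √400 = 20
Perimeter = 5 + 29 + 13 + 15 + 20 = 82.

82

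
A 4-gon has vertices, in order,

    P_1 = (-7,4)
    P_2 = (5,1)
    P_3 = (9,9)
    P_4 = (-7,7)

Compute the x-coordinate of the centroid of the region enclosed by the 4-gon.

Apply the shoelace formula. First the cross-terms c_i = x_i·y_{i+1} − x_{i+1}·y_i:
  -27, 36, 126, 21  ⇒  2A = 156, A = 78.
Then Σ (x_i + x_{i+1})·c_i = 516, so x̄ = 516 / (6·78) = 43/39.

43/39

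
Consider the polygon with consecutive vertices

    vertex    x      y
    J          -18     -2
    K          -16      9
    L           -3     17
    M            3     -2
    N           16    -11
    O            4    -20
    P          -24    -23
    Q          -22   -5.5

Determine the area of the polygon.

Apply the surveyor's formula: 2A = Σ (x_i·y_{i+1} − x_{i+1}·y_i), indices taken mod 8.
Cross-terms: -194, -245, -45, -1, -276, -572, -374, -55  ⇒  Σ = -1762
Area = |Σ|/2 = 881.

881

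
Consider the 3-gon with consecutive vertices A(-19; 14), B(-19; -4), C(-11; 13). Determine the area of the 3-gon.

72

Σ = (342) + (-291) + (93) = 144
Area = |Σ|/2 = 72.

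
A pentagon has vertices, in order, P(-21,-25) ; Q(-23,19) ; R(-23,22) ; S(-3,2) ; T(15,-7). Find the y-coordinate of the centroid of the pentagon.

Apply the shoelace (surveyor's) formula. First the cross-terms c_i = x_i·y_{i+1} − x_{i+1}·y_i:
  -974, -69, 20, -9, -522  ⇒  2A = -1554, A = -777.
Then Σ (y_i + y_{i+1})·c_i = 20244, so ȳ = 20244 / (6·(-777)) = -482/111.

-482/111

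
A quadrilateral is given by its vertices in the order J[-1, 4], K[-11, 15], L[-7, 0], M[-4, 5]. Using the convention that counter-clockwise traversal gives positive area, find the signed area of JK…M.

Apply the shoelace formula: 2A = Σ (x_i·y_{i+1} − x_{i+1}·y_i), indices taken mod 4.
Cross-terms: 29, 105, -35, -11  ⇒  Σ = 88
Signed area = Σ/2 = 44 (positive ⇒ counter-clockwise traversal).

44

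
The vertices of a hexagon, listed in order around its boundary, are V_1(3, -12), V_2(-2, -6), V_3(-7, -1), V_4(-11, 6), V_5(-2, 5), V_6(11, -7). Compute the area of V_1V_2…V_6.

Cross-terms: -42, -40, -53, -43, -41, -111  ⇒  Σ = -330
Area = |Σ|/2 = 165.

165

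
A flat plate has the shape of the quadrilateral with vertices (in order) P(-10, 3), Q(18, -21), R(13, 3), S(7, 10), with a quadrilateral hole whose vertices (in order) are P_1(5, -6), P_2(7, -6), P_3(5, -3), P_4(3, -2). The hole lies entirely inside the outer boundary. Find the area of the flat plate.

Outer boundary:
Apply the shoelace (surveyor's) formula: 2A = Σ (x_i·y_{i+1} − x_{i+1}·y_i), indices taken mod 4.
Σ = (156) + (327) + (109) + (121) = 713
Area = |Σ|/2 = 356.5.
Hole:
Apply the shoelace (surveyor's) formula: 2A = Σ (x_i·y_{i+1} − x_{i+1}·y_i), indices taken mod 4.
Σ = (12) + (9) + (-1) + (-8) = 12
Area = |Σ|/2 = 6.
Net area = 356.5 − 6 = 350.5.

350.5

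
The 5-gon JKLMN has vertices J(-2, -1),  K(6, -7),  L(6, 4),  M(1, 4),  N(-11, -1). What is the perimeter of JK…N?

|JK| = √((8)² + (-6)²) = √100 = 10
|KL| = √((0)² + (11)²) = √121 = 11
|LM| = √((-5)² + (0)²) = √25 = 5
|MN| = √((-12)² + (-5)²) = √169 = 13
|NJ| = √((9)² + (0)²) = √81 = 9
Perimeter = 10 + 11 + 5 + 13 + 9 = 48.

48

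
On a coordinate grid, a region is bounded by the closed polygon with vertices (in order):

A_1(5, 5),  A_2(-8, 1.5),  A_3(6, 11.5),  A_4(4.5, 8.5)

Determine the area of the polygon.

Apply the surveyor's formula: 2A = Σ (x_i·y_{i+1} − x_{i+1}·y_i), indices taken mod 4.
Σ = (47.5) + (-101) + (-0.75) + (-20) = -74.25
Area = |Σ|/2 = 37.125.

37.125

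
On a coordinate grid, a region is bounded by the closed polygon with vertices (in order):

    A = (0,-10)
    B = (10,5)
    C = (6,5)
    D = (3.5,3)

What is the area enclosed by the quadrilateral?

Apply the shoelace formula: 2A = Σ (x_i·y_{i+1} − x_{i+1}·y_i), indices taken mod 4.
Σ = (100) + (20) + (0.5) + (-35) = 85.5
Area = |Σ|/2 = 42.75.

42.75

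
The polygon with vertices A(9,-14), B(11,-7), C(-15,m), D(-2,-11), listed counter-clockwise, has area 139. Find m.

The doubled signed area Σ (x_i y_{i+1} − x_{i+1} y_i) is linear in m.
With m=0 it equals 278; the coefficient of m is 13 (from the two edges through C).
So 13·m + 278 = 2·139 = 278 ⇒ m = 0.

0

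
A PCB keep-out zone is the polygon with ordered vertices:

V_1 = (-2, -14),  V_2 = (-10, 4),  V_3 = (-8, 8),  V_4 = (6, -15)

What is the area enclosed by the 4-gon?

119

Cross-terms: -148, -48, 72, -114  ⇒  Σ = -238
Area = |Σ|/2 = 119.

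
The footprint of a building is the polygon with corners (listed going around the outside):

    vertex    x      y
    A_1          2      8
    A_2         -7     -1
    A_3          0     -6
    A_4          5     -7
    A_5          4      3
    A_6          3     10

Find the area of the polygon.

Apply the shoelace formula: 2A = Σ (x_i·y_{i+1} − x_{i+1}·y_i), indices taken mod 6.
Cross-terms: 54, 42, 30, 43, 31, 4  ⇒  Σ = 204
Area = |Σ|/2 = 102.

102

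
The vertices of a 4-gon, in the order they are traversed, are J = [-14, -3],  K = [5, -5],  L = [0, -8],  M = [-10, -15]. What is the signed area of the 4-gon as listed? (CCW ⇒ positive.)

Apply Gauss's area formula: 2A = Σ (x_i·y_{i+1} − x_{i+1}·y_i), indices taken mod 4.
Cross-terms: 85, -40, -80, -180  ⇒  Σ = -215
Signed area = Σ/2 = -107.5 (negative ⇒ clockwise traversal).

-107.5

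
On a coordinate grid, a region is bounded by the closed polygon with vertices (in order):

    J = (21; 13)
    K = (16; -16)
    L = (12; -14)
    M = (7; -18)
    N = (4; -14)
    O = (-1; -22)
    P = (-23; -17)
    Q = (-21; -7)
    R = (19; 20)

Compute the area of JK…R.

J→K: (21)(-16) − (16)(13) = -544
K→L: (16)(-14) − (12)(-16) = -32
L→M: (12)(-18) − (7)(-14) = -118
M→N: (7)(-14) − (4)(-18) = -26
N→O: (4)(-22) − (-1)(-14) = -102
O→P: (-1)(-17) − (-23)(-22) = -489
P→Q: (-23)(-7) − (-21)(-17) = -196
Q→R: (-21)(20) − (19)(-7) = -287
R→J: (19)(13) − (21)(20) = -173
Σ = -1967
Area = |Σ|/2 = 983.5.

983.5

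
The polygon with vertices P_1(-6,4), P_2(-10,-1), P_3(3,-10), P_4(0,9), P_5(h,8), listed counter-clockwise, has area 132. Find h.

-8

The doubled signed area Σ (x_i y_{i+1} − x_{i+1} y_i) is linear in h.
With h=0 it equals 224; the coefficient of h is -5 (from the two edges through P_5).
So -5·h + 224 = 2·132 = 264 ⇒ h = -8.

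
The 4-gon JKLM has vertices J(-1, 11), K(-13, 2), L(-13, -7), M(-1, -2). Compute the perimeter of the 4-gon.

50

|JK| = √((-12)² + (-9)²) = √225 = 15
|KL| = √((0)² + (-9)²) = √81 = 9
|LM| = √((12)² + (5)²) = √169 = 13
|MJ| = √((0)² + (13)²) = √169 = 13
Perimeter = 15 + 9 + 13 + 13 = 50.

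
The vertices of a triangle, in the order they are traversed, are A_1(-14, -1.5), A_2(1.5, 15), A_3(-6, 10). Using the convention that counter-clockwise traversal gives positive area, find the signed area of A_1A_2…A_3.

23.125

Apply Gauss's area formula: 2A = Σ (x_i·y_{i+1} − x_{i+1}·y_i), indices taken mod 3.
Σ = (-207.75) + (105) + (149) = 46.25
Signed area = Σ/2 = 23.125 (positive ⇒ counter-clockwise traversal).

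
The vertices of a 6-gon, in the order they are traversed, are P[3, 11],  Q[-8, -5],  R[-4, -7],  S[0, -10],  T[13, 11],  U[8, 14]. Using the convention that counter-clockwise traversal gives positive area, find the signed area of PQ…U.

Σ = (73) + (36) + (40) + (130) + (94) + (46) = 419
Signed area = Σ/2 = 209.5 (positive ⇒ counter-clockwise traversal).

209.5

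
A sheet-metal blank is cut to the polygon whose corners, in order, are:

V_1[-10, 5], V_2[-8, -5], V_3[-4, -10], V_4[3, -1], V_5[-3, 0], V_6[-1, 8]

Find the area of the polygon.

Apply the shoelace (surveyor's) formula: 2A = Σ (x_i·y_{i+1} − x_{i+1}·y_i), indices taken mod 6.
Cross-terms: 90, 60, 34, -3, -24, 75  ⇒  Σ = 232
Area = |Σ|/2 = 116.

116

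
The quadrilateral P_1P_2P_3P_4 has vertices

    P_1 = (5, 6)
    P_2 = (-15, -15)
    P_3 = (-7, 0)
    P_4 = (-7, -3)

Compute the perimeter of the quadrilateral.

|P_1P_2| = √((-20)² + (-21)²) = √841 = 29
|P_2P_3| = √((8)² + (15)²) = √289 = 17
|P_3P_4| = √((0)² + (-3)²) = √9 = 3
|P_4P_1| = √((12)² + (9)²) = √225 = 15
Perimeter = 29 + 17 + 3 + 15 = 64.

64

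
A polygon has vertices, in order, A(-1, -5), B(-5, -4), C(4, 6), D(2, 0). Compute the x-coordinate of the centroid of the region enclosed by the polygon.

Apply the surveyor's formula. First the cross-terms c_i = x_i·y_{i+1} − x_{i+1}·y_i:
  -21, -14, -12, -10  ⇒  2A = -57, A = -28.5.
Then Σ (x_i + x_{i+1})·c_i = 58, so x̄ = 58 / (6·(-28.5)) = -58/171.

-58/171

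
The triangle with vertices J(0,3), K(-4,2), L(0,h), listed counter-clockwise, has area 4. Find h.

1

Write out the shoelace sum; only the two edges meeting at L involve h:
2·Area = [((-4)·h − 0·2) + (0·3 − 0·h)] + 12
       = -4·h + 12 = 8
⇒ h = 1.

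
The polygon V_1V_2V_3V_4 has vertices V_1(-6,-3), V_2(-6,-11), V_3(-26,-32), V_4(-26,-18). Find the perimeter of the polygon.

76

|V_1V_2| = √((0)² + (-8)²) = √64 = 8
|V_2V_3| = √((-20)² + (-21)²) = √841 = 29
|V_3V_4| = √((0)² + (14)²) = √196 = 14
|V_4V_1| = √((20)² + (15)²) = √625 = 25
Perimeter = 8 + 29 + 14 + 25 = 76.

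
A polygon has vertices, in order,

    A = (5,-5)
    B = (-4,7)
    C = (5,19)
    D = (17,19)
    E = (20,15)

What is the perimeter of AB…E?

|AB| = √((-9)² + (12)²) = √225 = 15
|BC| = √((9)² + (12)²) = √225 = 15
|CD| = √((12)² + (0)²) = √144 = 12
|DE| = √((3)² + (-4)²) = √25 = 5
|EA| = √((-15)² + (-20)²) = √625 = 25
Perimeter = 15 + 15 + 12 + 5 + 25 = 72.

72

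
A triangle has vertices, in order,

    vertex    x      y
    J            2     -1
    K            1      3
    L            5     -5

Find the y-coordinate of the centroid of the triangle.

Apply Gauss's area formula. First the cross-terms c_i = x_i·y_{i+1} − x_{i+1}·y_i:
  7, -20, 5  ⇒  2A = -8, A = -4.
Then Σ (y_i + y_{i+1})·c_i = 24, so ȳ = 24 / (6·(-4)) = -1.

-1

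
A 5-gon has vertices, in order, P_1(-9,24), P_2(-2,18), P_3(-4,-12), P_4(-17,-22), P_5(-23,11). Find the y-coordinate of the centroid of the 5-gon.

425/192

Apply the shoelace (surveyor's) formula. First the cross-terms c_i = x_i·y_{i+1} − x_{i+1}·y_i:
  -114, 96, -116, -693, -453  ⇒  2A = -1280, A = -640.
Then Σ (y_i + y_{i+1})·c_i = -8500, so ȳ = -8500 / (6·(-640)) = 425/192.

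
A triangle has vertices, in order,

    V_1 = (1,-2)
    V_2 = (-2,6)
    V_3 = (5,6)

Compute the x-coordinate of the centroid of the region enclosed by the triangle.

4/3

Apply the shoelace (surveyor's) formula. First the cross-terms c_i = x_i·y_{i+1} − x_{i+1}·y_i:
  2, -42, -16  ⇒  2A = -56, A = -28.
Then Σ (x_i + x_{i+1})·c_i = -224, so x̄ = -224 / (6·(-28)) = 4/3.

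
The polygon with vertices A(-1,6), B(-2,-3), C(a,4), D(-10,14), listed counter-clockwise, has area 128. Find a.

15

Write out the shoelace sum; only the two edges meeting at C involve a:
2·Area = [((-2)·4 − a·(-3)) + (a·14 − (-10)·4)] + -31
       = 17·a + 1 = 256
⇒ a = 15.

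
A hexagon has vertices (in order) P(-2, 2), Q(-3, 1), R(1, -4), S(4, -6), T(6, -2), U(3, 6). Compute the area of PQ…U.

Apply the surveyor's formula: 2A = Σ (x_i·y_{i+1} − x_{i+1}·y_i), indices taken mod 6.
Σ = (4) + (11) + (10) + (28) + (42) + (18) = 113
Area = |Σ|/2 = 56.5.

56.5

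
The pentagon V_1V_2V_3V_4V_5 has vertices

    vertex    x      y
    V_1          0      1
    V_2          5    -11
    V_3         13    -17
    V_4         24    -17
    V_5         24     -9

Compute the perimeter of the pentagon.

68

|V_1V_2| = √((5)² + (-12)²) = √169 = 13
|V_2V_3| = √((8)² + (-6)²) = √100 = 10
|V_3V_4| = √((11)² + (0)²) = √121 = 11
|V_4V_5| = √((0)² + (8)²) = √64 = 8
|V_5V_1| = √((-24)² + (10)²) = √676 = 26
Perimeter = 13 + 10 + 11 + 8 + 26 = 68.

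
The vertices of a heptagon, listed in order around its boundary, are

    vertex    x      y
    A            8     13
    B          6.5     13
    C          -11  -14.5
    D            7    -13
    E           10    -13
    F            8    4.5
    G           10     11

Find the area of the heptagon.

292.875

Apply Gauss's area formula: 2A = Σ (x_i·y_{i+1} − x_{i+1}·y_i), indices taken mod 7.
Σ = (19.5) + (48.75) + (244.5) + (39) + (149) + (43) + (42) = 585.75
Area = |Σ|/2 = 292.875.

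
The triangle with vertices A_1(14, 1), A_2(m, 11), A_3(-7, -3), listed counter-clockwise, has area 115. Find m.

The doubled signed area Σ (x_i y_{i+1} − x_{i+1} y_i) is linear in m.
With m=0 it equals 266; the coefficient of m is -4 (from the two edges through A_2).
So -4·m + 266 = 2·115 = 230 ⇒ m = 9.

9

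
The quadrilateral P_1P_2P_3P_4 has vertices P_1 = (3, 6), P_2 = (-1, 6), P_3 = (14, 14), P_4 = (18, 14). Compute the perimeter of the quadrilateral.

|P_1P_2| = √((-4)² + (0)²) = √16 = 4
|P_2P_3| = √((15)² + (8)²) = √289 = 17
|P_3P_4| = √((4)² + (0)²) = √16 = 4
|P_4P_1| = √((-15)² + (-8)²) = √289 = 17
Perimeter = 4 + 17 + 4 + 17 = 42.

42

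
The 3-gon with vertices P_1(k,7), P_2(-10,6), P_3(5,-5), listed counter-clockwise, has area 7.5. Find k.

The doubled signed area Σ (x_i y_{i+1} − x_{i+1} y_i) is linear in k.
With k=0 it equals 125; the coefficient of k is 11 (from the two edges through P_1).
So 11·k + 125 = 2·7.5 = 15 ⇒ k = -10.

-10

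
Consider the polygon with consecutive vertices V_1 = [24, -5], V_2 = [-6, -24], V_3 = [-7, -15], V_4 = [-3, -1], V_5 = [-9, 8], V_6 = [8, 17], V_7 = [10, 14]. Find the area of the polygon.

708

Apply the surveyor's formula: 2A = Σ (x_i·y_{i+1} − x_{i+1}·y_i), indices taken mod 7.
Σ = (-606) + (-78) + (-38) + (-33) + (-217) + (-58) + (-386) = -1416
Area = |Σ|/2 = 708.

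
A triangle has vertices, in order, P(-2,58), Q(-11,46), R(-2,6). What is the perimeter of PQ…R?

|PQ| = √((-9)² + (-12)²) = √225 = 15
|QR| = √((9)² + (-40)²) = √1681 = 41
|RP| = √((0)² + (52)²) = √2704 = 52
Perimeter = 15 + 41 + 52 = 108.

108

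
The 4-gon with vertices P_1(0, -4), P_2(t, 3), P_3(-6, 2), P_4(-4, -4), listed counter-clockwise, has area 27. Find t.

The doubled signed area Σ (x_i y_{i+1} − x_{i+1} y_i) is linear in t.
With t=0 it equals 66; the coefficient of t is 6 (from the two edges through P_2).
So 6·t + 66 = 2·27 = 54 ⇒ t = -2.

-2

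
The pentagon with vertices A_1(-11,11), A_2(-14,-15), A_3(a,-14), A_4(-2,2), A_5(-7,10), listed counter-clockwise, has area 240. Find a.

Write out the shoelace sum; only the two edges meeting at A_3 involve a:
2·Area = [((-14)·(-14) − a·(-15)) + (a·2 − (-2)·(-14))] + 346
       = 17·a + 514 = 480
⇒ a = -2.

-2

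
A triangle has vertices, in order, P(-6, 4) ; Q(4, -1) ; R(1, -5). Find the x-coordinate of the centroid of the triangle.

Apply the surveyor's formula. First the cross-terms c_i = x_i·y_{i+1} − x_{i+1}·y_i:
  -10, -19, -26  ⇒  2A = -55, A = -27.5.
Then Σ (x_i + x_{i+1})·c_i = 55, so x̄ = 55 / (6·(-27.5)) = -1/3.

-1/3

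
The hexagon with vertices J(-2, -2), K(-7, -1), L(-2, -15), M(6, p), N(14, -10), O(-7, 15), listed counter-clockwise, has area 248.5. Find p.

-12

Write out the shoelace sum; only the two edges meeting at M involve p:
2·Area = [((-2)·p − 6·(-15)) + (6·(-10) − 14·p)] + 275
       = -16·p + 305 = 497
⇒ p = -12.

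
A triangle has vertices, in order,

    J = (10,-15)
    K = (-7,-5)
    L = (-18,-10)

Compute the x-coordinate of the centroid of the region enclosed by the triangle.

-5

Apply the shoelace (surveyor's) formula. First the cross-terms c_i = x_i·y_{i+1} − x_{i+1}·y_i:
  -155, -20, 370  ⇒  2A = 195, A = 97.5.
Then Σ (x_i + x_{i+1})·c_i = -2925, so x̄ = -2925 / (6·97.5) = -5.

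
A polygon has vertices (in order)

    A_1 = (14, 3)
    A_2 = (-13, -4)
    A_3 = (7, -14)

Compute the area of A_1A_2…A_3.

Σ = (-17) + (210) + (217) = 410
Area = |Σ|/2 = 205.

205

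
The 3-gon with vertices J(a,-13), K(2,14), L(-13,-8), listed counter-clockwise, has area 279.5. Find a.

Write out the shoelace sum; only the two edges meeting at J involve a:
2·Area = [((-13)·(-13) − a·(-8)) + (a·14 − 2·(-13))] + 166
       = 22·a + 361 = 559
⇒ a = 9.

9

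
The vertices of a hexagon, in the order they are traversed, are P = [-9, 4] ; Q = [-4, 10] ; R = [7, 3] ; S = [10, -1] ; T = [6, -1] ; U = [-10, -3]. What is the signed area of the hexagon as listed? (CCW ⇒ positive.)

-146

Apply the shoelace (surveyor's) formula: 2A = Σ (x_i·y_{i+1} − x_{i+1}·y_i), indices taken mod 6.
P→Q: (-9)(10) − (-4)(4) = -74
Q→R: (-4)(3) − (7)(10) = -82
R→S: (7)(-1) − (10)(3) = -37
S→T: (10)(-1) − (6)(-1) = -4
T→U: (6)(-3) − (-10)(-1) = -28
U→P: (-10)(4) − (-9)(-3) = -67
Σ = -292
Signed area = Σ/2 = -146 (negative ⇒ clockwise traversal).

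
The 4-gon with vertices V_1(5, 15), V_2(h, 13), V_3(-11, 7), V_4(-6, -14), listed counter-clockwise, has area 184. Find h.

2

Write out the shoelace sum; only the two edges meeting at V_2 involve h:
2·Area = [(5·13 − h·15) + (h·7 − (-11)·13)] + 176
       = -8·h + 384 = 368
⇒ h = 2.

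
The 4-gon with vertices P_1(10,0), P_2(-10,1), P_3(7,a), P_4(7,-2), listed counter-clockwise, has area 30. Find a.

The doubled signed area Σ (x_i y_{i+1} − x_{i+1} y_i) is linear in a.
With a=0 it equals 9; the coefficient of a is -17 (from the two edges through P_3).
So -17·a + 9 = 2·30 = 60 ⇒ a = -3.

-3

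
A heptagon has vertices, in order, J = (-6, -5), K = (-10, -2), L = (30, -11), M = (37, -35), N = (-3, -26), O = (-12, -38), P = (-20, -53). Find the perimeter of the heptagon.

194

|JK| = √((-4)² + (3)²) = √25 = 5
|KL| = √((40)² + (-9)²) = √1681 = 41
|LM| = √((7)² + (-24)²) = √625 = 25
|MN| = √((-40)² + (9)²) = √1681 = 41
|NO| = √((-9)² + (-12)²) = √225 = 15
|OP| = √((-8)² + (-15)²) = √289 = 17
|PJ| = √((14)² + (48)²) = √2500 = 50
Perimeter = 5 + 41 + 25 + 41 + 15 + 17 + 50 = 194.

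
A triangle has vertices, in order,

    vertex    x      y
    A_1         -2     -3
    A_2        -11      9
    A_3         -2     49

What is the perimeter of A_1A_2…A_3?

|A_1A_2| = √((-9)² + (12)²) = √225 = 15
|A_2A_3| = √((9)² + (40)²) = √1681 = 41
|A_3A_1| = √((0)² + (-52)²) = √2704 = 52
Perimeter = 15 + 41 + 52 = 108.

108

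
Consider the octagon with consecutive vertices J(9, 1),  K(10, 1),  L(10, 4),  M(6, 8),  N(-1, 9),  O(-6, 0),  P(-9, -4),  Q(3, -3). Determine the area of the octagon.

Σ = (-1) + (30) + (56) + (62) + (54) + (24) + (39) + (30) = 294
Area = |Σ|/2 = 147.

147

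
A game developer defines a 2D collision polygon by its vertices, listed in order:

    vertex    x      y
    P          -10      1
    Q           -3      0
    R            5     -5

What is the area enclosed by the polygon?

Apply Gauss's area formula: 2A = Σ (x_i·y_{i+1} − x_{i+1}·y_i), indices taken mod 3.
Σ = (3) + (15) + (-45) = -27
Area = |Σ|/2 = 13.5.

13.5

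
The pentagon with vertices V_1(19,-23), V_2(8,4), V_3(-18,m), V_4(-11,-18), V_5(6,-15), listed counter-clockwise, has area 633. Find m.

10

The doubled signed area Σ (x_i y_{i+1} − x_{i+1} y_i) is linear in m.
With m=0 it equals 1076; the coefficient of m is 19 (from the two edges through V_3).
So 19·m + 1076 = 2·633 = 1266 ⇒ m = 10.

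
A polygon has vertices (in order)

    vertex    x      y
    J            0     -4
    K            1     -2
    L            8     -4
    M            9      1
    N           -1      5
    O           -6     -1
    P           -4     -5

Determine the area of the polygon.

89.5

Apply the shoelace formula: 2A = Σ (x_i·y_{i+1} − x_{i+1}·y_i), indices taken mod 7.
Cross-terms: 4, 12, 44, 46, 31, 26, 16  ⇒  Σ = 179
Area = |Σ|/2 = 89.5.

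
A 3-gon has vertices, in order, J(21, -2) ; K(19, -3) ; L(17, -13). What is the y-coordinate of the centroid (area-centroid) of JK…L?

-6

Apply the shoelace formula. First the cross-terms c_i = x_i·y_{i+1} − x_{i+1}·y_i:
  -25, -196, 239  ⇒  2A = 18, A = 9.
Then Σ (y_i + y_{i+1})·c_i = -324, so ȳ = -324 / (6·9) = -6.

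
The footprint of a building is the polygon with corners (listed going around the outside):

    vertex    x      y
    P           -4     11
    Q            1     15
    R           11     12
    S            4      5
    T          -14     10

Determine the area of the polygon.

Apply the shoelace formula: 2A = Σ (x_i·y_{i+1} − x_{i+1}·y_i), indices taken mod 5.
Σ = (-71) + (-153) + (7) + (110) + (-114) = -221
Area = |Σ|/2 = 110.5.

110.5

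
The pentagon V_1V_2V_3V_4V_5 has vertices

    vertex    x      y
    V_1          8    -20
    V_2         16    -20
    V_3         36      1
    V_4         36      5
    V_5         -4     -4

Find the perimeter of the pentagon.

102

|V_1V_2| = √((8)² + (0)²) = √64 = 8
|V_2V_3| = √((20)² + (21)²) = √841 = 29
|V_3V_4| = √((0)² + (4)²) = √16 = 4
|V_4V_5| = √((-40)² + (-9)²) = √1681 = 41
|V_5V_1| = √((12)² + (-16)²) = √400 = 20
Perimeter = 8 + 29 + 4 + 41 + 20 = 102.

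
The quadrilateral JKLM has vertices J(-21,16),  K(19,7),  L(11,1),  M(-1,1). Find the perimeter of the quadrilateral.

88

|JK| = √((40)² + (-9)²) = √1681 = 41
|KL| = √((-8)² + (-6)²) = √100 = 10
|LM| = √((-12)² + (0)²) = √144 = 12
|MJ| = √((-20)² + (15)²) = √625 = 25
Perimeter = 41 + 10 + 12 + 25 = 88.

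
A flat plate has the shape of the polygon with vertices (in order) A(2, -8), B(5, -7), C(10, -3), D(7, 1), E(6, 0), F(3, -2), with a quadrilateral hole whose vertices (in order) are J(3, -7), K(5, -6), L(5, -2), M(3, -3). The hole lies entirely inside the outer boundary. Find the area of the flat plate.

29

Outer boundary:
Apply Gauss's area formula: 2A = Σ (x_i·y_{i+1} − x_{i+1}·y_i), indices taken mod 6.
Σ = (26) + (55) + (31) + (-6) + (-12) + (-20) = 74
Area = |Σ|/2 = 37.
Hole:
Apply the shoelace formula: 2A = Σ (x_i·y_{i+1} − x_{i+1}·y_i), indices taken mod 4.
Σ = (17) + (20) + (-9) + (-12) = 16
Area = |Σ|/2 = 8.
Net area = 37 − 8 = 29.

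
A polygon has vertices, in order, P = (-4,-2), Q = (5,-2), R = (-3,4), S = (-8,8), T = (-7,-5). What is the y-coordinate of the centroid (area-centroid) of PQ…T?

191/195

Apply the surveyor's formula. First the cross-terms c_i = x_i·y_{i+1} − x_{i+1}·y_i:
  18, 14, 8, 96, -6  ⇒  2A = 130, A = 65.
Then Σ (y_i + y_{i+1})·c_i = 382, so ȳ = 382 / (6·65) = 191/195.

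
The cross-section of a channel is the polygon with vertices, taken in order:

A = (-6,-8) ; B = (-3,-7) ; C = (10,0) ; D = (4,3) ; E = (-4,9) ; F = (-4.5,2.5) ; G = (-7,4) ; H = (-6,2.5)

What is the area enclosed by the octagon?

Cross-terms: 18, 70, 30, 48, 30.5, -0.5, 6.5, 63  ⇒  Σ = 265.5
Area = |Σ|/2 = 132.75.

132.75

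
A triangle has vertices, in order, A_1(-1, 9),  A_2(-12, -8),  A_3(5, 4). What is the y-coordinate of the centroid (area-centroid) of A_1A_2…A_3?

5/3

Apply the shoelace formula. First the cross-terms c_i = x_i·y_{i+1} − x_{i+1}·y_i:
  116, -8, 49  ⇒  2A = 157, A = 78.5.
Then Σ (y_i + y_{i+1})·c_i = 785, so ȳ = 785 / (6·78.5) = 5/3.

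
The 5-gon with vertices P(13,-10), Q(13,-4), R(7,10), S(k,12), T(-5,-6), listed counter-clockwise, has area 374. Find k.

-15

The doubled signed area Σ (x_i y_{i+1} − x_{i+1} y_i) is linear in k.
With k=0 it equals 508; the coefficient of k is -16 (from the two edges through S).
So -16·k + 508 = 2·374 = 748 ⇒ k = -15.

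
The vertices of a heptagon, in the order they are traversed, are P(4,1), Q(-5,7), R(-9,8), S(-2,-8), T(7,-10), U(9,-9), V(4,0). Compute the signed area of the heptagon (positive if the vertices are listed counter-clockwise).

Σ = (33) + (23) + (88) + (76) + (27) + (36) + (4) = 287
Signed area = Σ/2 = 143.5 (positive ⇒ counter-clockwise traversal).

143.5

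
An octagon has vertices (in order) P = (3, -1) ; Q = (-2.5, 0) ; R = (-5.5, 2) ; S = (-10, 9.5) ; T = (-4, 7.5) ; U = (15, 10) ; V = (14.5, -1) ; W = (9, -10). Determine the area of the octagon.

252.125

Apply the shoelace formula: 2A = Σ (x_i·y_{i+1} − x_{i+1}·y_i), indices taken mod 8.
P→Q: (3)(0) − (-2.5)(-1) = -2.5
Q→R: (-2.5)(2) − (-5.5)(0) = -5
R→S: (-5.5)(9.5) − (-10)(2) = -32.25
S→T: (-10)(7.5) − (-4)(9.5) = -37
T→U: (-4)(10) − (15)(7.5) = -152.5
U→V: (15)(-1) − (14.5)(10) = -160
V→W: (14.5)(-10) − (9)(-1) = -136
W→P: (9)(-1) − (3)(-10) = 21
Σ = -504.25
Area = |Σ|/2 = 252.125.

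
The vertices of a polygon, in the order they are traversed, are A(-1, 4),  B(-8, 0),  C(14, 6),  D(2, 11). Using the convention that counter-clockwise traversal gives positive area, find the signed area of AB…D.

72.5

Apply Gauss's area formula: 2A = Σ (x_i·y_{i+1} − x_{i+1}·y_i), indices taken mod 4.
Σ = (32) + (-48) + (142) + (19) = 145
Signed area = Σ/2 = 72.5 (positive ⇒ counter-clockwise traversal).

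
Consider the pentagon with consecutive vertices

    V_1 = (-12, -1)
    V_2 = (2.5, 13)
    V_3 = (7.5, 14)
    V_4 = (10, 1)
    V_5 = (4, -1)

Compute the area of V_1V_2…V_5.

189.25

Apply the surveyor's formula: 2A = Σ (x_i·y_{i+1} − x_{i+1}·y_i), indices taken mod 5.
V_1→V_2: (-12)(13) − (2.5)(-1) = -153.5
V_2→V_3: (2.5)(14) − (7.5)(13) = -62.5
V_3→V_4: (7.5)(1) − (10)(14) = -132.5
V_4→V_5: (10)(-1) − (4)(1) = -14
V_5→V_1: (4)(-1) − (-12)(-1) = -16
Σ = -378.5
Area = |Σ|/2 = 189.25.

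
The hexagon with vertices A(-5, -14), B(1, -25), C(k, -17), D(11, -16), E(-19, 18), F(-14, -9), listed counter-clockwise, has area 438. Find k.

11

Write out the shoelace sum; only the two edges meeting at C involve k:
2·Area = [(1·(-17) − k·(-25)) + (k·(-16) − 11·(-17))] + 607
       = 9·k + 777 = 876
⇒ k = 11.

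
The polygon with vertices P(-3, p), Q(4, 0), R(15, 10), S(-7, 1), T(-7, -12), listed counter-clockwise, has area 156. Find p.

-12

The doubled signed area Σ (x_i y_{i+1} − x_{i+1} y_i) is linear in p.
With p=0 it equals 180; the coefficient of p is -11 (from the two edges through P).
So -11·p + 180 = 2·156 = 312 ⇒ p = -12.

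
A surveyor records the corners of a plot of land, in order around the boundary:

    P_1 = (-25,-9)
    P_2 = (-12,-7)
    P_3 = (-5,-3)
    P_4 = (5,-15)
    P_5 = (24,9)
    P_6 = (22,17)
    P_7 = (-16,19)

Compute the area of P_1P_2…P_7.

1041

Apply the shoelace (surveyor's) formula: 2A = Σ (x_i·y_{i+1} − x_{i+1}·y_i), indices taken mod 7.
Σ = (67) + (1) + (90) + (405) + (210) + (690) + (619) = 2082
Area = |Σ|/2 = 1041.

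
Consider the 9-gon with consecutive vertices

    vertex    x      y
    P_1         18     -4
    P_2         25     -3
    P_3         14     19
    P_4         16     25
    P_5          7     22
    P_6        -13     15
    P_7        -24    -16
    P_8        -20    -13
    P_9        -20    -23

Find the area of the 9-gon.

1215.5

Σ = (46) + (517) + (46) + (177) + (391) + (568) + (-8) + (200) + (494) = 2431
Area = |Σ|/2 = 1215.5.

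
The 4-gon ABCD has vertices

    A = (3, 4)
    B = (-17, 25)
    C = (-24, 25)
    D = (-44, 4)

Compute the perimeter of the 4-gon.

|AB| = √((-20)² + (21)²) = √841 = 29
|BC| = √((-7)² + (0)²) = √49 = 7
|CD| = √((-20)² + (-21)²) = √841 = 29
|DA| = √((47)² + (0)²) = √2209 = 47
Perimeter = 29 + 7 + 29 + 47 = 112.

112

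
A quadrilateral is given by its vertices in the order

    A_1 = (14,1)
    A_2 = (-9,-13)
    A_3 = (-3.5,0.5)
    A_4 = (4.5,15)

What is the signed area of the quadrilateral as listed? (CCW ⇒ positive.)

Apply the shoelace formula: 2A = Σ (x_i·y_{i+1} − x_{i+1}·y_i), indices taken mod 4.
Σ = (-173) + (-50) + (-54.75) + (-205.5) = -483.25
Signed area = Σ/2 = -241.625 (negative ⇒ clockwise traversal).

-241.625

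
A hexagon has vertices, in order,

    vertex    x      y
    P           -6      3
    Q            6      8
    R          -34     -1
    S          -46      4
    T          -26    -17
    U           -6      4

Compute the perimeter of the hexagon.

126

|PQ| = √((12)² + (5)²) = √169 = 13
|QR| = √((-40)² + (-9)²) = √1681 = 41
|RS| = √((-12)² + (5)²) = √169 = 13
|ST| = √((20)² + (-21)²) = √841 = 29
|TU| = √((20)² + (21)²) = √841 = 29
|UP| = √((0)² + (-1)²) = √1 = 1
Perimeter = 13 + 41 + 13 + 29 + 29 + 1 = 126.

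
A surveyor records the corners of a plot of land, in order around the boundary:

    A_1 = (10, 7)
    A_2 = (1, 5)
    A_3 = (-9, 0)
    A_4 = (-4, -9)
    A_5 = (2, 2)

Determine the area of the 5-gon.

86.5

Σ = (43) + (45) + (81) + (10) + (-6) = 173
Area = |Σ|/2 = 86.5.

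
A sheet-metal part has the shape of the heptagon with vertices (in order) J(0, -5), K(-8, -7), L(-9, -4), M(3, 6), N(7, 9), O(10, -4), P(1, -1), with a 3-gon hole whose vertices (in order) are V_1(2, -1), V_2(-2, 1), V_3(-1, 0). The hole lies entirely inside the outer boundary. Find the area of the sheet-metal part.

127.5

Outer boundary:
Apply the shoelace formula: 2A = Σ (x_i·y_{i+1} − x_{i+1}·y_i), indices taken mod 7.
J→K: (0)(-7) − (-8)(-5) = -40
K→L: (-8)(-4) − (-9)(-7) = -31
L→M: (-9)(6) − (3)(-4) = -42
M→N: (3)(9) − (7)(6) = -15
N→O: (7)(-4) − (10)(9) = -118
O→P: (10)(-1) − (1)(-4) = -6
P→J: (1)(-5) − (0)(-1) = -5
Σ = -257
Area = |Σ|/2 = 128.5.
Hole:
Apply the surveyor's formula: 2A = Σ (x_i·y_{i+1} − x_{i+1}·y_i), indices taken mod 3.
Σ = (0) + (1) + (1) = 2
Area = |Σ|/2 = 1.
Net area = 128.5 − 1 = 127.5.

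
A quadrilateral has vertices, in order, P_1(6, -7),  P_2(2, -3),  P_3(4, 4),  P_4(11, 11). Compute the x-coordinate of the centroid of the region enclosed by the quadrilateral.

Apply the surveyor's formula. First the cross-terms c_i = x_i·y_{i+1} − x_{i+1}·y_i:
  -4, 20, 0, -143  ⇒  2A = -127, A = -63.5.
Then Σ (x_i + x_{i+1})·c_i = -2343, so x̄ = -2343 / (6·(-63.5)) = 781/127.

781/127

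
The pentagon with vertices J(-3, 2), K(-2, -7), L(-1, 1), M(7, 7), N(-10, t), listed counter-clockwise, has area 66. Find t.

8

Write out the shoelace sum; only the two edges meeting at N involve t:
2·Area = [(7·t − (-10)·7) + ((-10)·2 − (-3)·t)] + 2
       = 10·t + 52 = 132
⇒ t = 8.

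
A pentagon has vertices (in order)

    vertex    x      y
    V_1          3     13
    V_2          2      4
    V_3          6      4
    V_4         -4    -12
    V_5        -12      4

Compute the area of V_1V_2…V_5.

Apply the shoelace formula: 2A = Σ (x_i·y_{i+1} − x_{i+1}·y_i), indices taken mod 5.
Σ = (-14) + (-16) + (-56) + (-160) + (-168) = -414
Area = |Σ|/2 = 207.

207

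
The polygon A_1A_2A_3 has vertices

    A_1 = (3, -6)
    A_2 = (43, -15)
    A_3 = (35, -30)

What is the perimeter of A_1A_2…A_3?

|A_1A_2| = √((40)² + (-9)²) = √1681 = 41
|A_2A_3| = √((-8)² + (-15)²) = √289 = 17
|A_3A_1| = √((-32)² + (24)²) = √1600 = 40
Perimeter = 41 + 17 + 40 = 98.

98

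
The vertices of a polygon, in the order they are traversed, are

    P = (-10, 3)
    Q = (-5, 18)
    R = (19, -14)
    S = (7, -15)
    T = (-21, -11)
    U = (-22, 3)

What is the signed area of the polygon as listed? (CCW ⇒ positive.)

Cross-terms: -165, -272, -187, -392, -305, -36  ⇒  Σ = -1357
Signed area = Σ/2 = -678.5 (negative ⇒ clockwise traversal).

-678.5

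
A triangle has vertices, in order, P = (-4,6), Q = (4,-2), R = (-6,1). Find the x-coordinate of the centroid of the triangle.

-2

Apply Gauss's area formula. First the cross-terms c_i = x_i·y_{i+1} − x_{i+1}·y_i:
  -16, -8, -32  ⇒  2A = -56, A = -28.
Then Σ (x_i + x_{i+1})·c_i = 336, so x̄ = 336 / (6·(-28)) = -2.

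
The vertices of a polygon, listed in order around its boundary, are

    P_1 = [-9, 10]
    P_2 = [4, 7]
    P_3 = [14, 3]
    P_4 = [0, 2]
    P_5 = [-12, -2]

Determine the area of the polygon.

137.5

P_1→P_2: (-9)(7) − (4)(10) = -103
P_2→P_3: (4)(3) − (14)(7) = -86
P_3→P_4: (14)(2) − (0)(3) = 28
P_4→P_5: (0)(-2) − (-12)(2) = 24
P_5→P_1: (-12)(10) − (-9)(-2) = -138
Σ = -275
Area = |Σ|/2 = 137.5.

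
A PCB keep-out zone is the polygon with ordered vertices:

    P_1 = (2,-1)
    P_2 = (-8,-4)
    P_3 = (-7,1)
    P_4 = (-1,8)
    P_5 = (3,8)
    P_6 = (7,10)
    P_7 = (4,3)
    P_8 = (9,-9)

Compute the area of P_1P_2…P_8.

119

Apply the shoelace formula: 2A = Σ (x_i·y_{i+1} − x_{i+1}·y_i), indices taken mod 8.
Σ = (-16) + (-36) + (-55) + (-32) + (-26) + (-19) + (-63) + (9) = -238
Area = |Σ|/2 = 119.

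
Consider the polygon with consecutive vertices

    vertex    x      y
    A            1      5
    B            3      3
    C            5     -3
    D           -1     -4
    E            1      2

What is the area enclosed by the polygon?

27

Σ = (-12) + (-24) + (-23) + (2) + (3) = -54
Area = |Σ|/2 = 27.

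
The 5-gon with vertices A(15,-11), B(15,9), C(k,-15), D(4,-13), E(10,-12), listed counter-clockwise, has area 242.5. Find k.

The doubled signed area Σ (x_i y_{i+1} − x_{i+1} y_i) is linear in k.
With k=0 it equals 287; the coefficient of k is -22 (from the two edges through C).
So -22·k + 287 = 2·242.5 = 485 ⇒ k = -9.

-9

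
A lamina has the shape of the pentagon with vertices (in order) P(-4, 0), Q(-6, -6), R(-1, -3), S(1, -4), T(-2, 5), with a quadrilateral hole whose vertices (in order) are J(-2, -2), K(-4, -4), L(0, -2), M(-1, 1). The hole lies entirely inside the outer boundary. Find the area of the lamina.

25

Outer boundary:
Σ = (24) + (12) + (7) + (-3) + (20) = 60
Area = |Σ|/2 = 30.
Hole:
Apply the surveyor's formula: 2A = Σ (x_i·y_{i+1} − x_{i+1}·y_i), indices taken mod 4.
Cross-terms: 0, 8, -2, 4  ⇒  Σ = 10
Area = |Σ|/2 = 5.
Net area = 30 − 5 = 25.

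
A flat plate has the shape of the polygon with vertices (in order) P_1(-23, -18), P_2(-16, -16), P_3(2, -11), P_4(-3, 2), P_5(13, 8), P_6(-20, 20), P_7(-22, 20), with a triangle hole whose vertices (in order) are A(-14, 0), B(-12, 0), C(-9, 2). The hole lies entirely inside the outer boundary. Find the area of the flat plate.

Outer boundary:
P_1→P_2: (-23)(-16) − (-16)(-18) = 80
P_2→P_3: (-16)(-11) − (2)(-16) = 208
P_3→P_4: (2)(2) − (-3)(-11) = -29
P_4→P_5: (-3)(8) − (13)(2) = -50
P_5→P_6: (13)(20) − (-20)(8) = 420
P_6→P_7: (-20)(20) − (-22)(20) = 40
P_7→P_1: (-22)(-18) − (-23)(20) = 856
Σ = 1525
Area = |Σ|/2 = 762.5.
Hole:
Apply the shoelace (surveyor's) formula: 2A = Σ (x_i·y_{i+1} − x_{i+1}·y_i), indices taken mod 3.
Σ = (0) + (-24) + (28) = 4
Area = |Σ|/2 = 2.
Net area = 762.5 − 2 = 760.5.

760.5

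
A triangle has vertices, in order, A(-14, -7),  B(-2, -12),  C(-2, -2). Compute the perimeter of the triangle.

36

|AB| = √((12)² + (-5)²) = √169 = 13
|BC| = √((0)² + (10)²) = √100 = 10
|CA| = √((-12)² + (-5)²) = √169 = 13
Perimeter = 13 + 10 + 13 = 36.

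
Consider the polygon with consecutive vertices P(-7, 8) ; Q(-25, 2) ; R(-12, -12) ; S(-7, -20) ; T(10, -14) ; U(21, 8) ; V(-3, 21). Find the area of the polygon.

963

P→Q: (-7)(2) − (-25)(8) = 186
Q→R: (-25)(-12) − (-12)(2) = 324
R→S: (-12)(-20) − (-7)(-12) = 156
S→T: (-7)(-14) − (10)(-20) = 298
T→U: (10)(8) − (21)(-14) = 374
U→V: (21)(21) − (-3)(8) = 465
V→P: (-3)(8) − (-7)(21) = 123
Σ = 1926
Area = |Σ|/2 = 963.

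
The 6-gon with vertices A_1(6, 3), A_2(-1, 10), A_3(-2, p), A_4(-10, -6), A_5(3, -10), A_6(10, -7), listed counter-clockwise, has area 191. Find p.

Write out the shoelace sum; only the two edges meeting at A_3 involve p:
2·Area = [((-1)·p − (-2)·10) + ((-2)·(-6) − (-10)·p)] + 332
       = 9·p + 364 = 382
⇒ p = 2.

2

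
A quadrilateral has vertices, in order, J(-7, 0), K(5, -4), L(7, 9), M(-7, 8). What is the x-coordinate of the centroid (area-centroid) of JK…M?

Apply the surveyor's formula. First the cross-terms c_i = x_i·y_{i+1} − x_{i+1}·y_i:
  28, 73, 119, 56  ⇒  2A = 276, A = 138.
Then Σ (x_i + x_{i+1})·c_i = 36, so x̄ = 36 / (6·138) = 1/23.

1/23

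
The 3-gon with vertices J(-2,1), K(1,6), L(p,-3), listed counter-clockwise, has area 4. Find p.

Write out the shoelace sum; only the two edges meeting at L involve p:
2·Area = [(1·(-3) − p·6) + (p·1 − (-2)·(-3))] + -13
       = -5·p + -22 = 8
⇒ p = -6.

-6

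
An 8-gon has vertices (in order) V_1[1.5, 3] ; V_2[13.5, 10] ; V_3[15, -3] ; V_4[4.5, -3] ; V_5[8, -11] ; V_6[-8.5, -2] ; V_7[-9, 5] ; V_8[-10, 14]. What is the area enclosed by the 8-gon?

Σ = (-25.5) + (-190.5) + (-31.5) + (-25.5) + (-109.5) + (-60.5) + (-76) + (-51) = -570
Area = |Σ|/2 = 285.

285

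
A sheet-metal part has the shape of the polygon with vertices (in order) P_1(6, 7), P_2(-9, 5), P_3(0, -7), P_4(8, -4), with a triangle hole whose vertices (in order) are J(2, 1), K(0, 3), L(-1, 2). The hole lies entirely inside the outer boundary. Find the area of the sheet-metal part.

144

Outer boundary:
Apply the surveyor's formula: 2A = Σ (x_i·y_{i+1} − x_{i+1}·y_i), indices taken mod 4.
Σ = (93) + (63) + (56) + (80) = 292
Area = |Σ|/2 = 146.
Hole:
J→K: (2)(3) − (0)(1) = 6
K→L: (0)(2) − (-1)(3) = 3
L→J: (-1)(1) − (2)(2) = -5
Σ = 4
Area = |Σ|/2 = 2.
Net area = 146 − 2 = 144.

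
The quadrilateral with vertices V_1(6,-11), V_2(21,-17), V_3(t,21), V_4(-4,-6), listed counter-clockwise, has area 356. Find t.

-2

The doubled signed area Σ (x_i y_{i+1} − x_{i+1} y_i) is linear in t.
With t=0 it equals 734; the coefficient of t is 11 (from the two edges through V_3).
So 11·t + 734 = 2·356 = 712 ⇒ t = -2.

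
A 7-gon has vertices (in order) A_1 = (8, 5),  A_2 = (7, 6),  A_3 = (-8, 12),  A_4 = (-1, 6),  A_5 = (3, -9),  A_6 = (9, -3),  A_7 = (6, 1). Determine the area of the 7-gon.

Apply the shoelace (surveyor's) formula: 2A = Σ (x_i·y_{i+1} − x_{i+1}·y_i), indices taken mod 7.
Σ = (13) + (132) + (-36) + (-9) + (72) + (27) + (22) = 221
Area = |Σ|/2 = 110.5.

110.5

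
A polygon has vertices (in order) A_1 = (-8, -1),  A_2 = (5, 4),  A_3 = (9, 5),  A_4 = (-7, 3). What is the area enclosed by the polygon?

27.5

Apply Gauss's area formula: 2A = Σ (x_i·y_{i+1} − x_{i+1}·y_i), indices taken mod 4.
Cross-terms: -27, -11, 62, 31  ⇒  Σ = 55
Area = |Σ|/2 = 27.5.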